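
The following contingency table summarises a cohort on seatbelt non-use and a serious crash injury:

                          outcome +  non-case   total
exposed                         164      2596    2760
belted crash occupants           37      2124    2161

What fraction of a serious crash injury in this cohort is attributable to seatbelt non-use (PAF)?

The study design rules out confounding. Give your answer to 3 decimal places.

p₁ = P(outcome | exposed) = 164/2760 = 0.05942
p₀ = P(outcome | unexposed) = 37/2161 = 0.017122
Exposure prevalence π = 2760/4921 = 0.56086; overall risk P(Y=1) = 0.040845.
Under exogeneity, PAF = [P(Y=1) − p₀]/P(Y=1).
PAF = (0.040845 − 0.017122) / 0.040845 ≈ 0.5808

PAF ≈ 0.581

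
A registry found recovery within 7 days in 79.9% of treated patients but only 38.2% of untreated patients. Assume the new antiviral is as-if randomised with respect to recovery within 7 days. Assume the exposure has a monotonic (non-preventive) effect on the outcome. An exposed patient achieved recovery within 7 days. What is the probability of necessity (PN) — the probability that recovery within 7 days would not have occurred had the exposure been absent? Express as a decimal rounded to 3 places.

p₁ = 0.799, p₀ = 0.382.
Under exogeneity and monotonicity, PN = (p₁ − p₀) / p₁.
PN = (0.799 − 0.382) / 0.799 = 0.417 / 0.799 ≈ 0.5219

PN ≈ 0.522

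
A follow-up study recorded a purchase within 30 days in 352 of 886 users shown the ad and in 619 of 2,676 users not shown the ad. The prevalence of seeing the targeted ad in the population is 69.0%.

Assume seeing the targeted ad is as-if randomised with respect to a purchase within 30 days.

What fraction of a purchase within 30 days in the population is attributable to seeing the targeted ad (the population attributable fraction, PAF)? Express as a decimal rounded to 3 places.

PAF ≈ 0.331

p₁ = P(outcome | exposed) = 352/886 = 0.39729
p₀ = P(outcome | unexposed) = 619/2676 = 0.23132
Overall risk P(Y=1) = π·p₁ + (1−π)·p₀ = 0.69×0.39729 + 0.31×0.23132 = 0.34584.
Under exogeneity, PAF = [P(Y=1) − p₀] / P(Y=1).
PAF = (0.34584 − 0.23132) / 0.34584 ≈ 0.3311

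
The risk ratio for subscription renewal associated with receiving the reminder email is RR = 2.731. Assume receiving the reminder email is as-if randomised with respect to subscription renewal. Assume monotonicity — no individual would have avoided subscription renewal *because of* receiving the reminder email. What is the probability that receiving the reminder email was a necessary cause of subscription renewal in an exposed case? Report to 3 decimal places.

PN ≈ 0.634

Under exogeneity and monotonicity, PN = (RR − 1) / RR = 1 − 1/RR.
PN = (2.731 − 1) / 2.731 = 1.731 / 2.731 ≈ 0.6338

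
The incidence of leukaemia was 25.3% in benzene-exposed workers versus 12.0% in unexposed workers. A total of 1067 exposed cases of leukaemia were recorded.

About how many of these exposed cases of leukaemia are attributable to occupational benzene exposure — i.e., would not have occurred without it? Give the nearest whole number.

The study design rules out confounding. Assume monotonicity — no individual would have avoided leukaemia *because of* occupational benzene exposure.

about 561 cases

p₁ = 0.253, p₀ = 0.12.
PN = (p₁ − p₀)/p₁ = (0.253 − 0.12) / 0.253 ≈ 0.52569.
Attributable cases ≈ PN × (exposed cases) = 0.52569 × 1067 ≈ 560.91.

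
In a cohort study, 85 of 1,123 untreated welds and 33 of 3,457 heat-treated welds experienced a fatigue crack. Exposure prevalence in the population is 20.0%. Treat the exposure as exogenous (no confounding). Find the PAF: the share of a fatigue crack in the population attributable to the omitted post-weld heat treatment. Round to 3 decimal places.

p₁ = P(outcome | exposed) = 85/1123 = 0.07569
p₀ = P(outcome | unexposed) = 33/3457 = 0.0095458
Overall risk P(Y=1) = π·p₁ + (1−π)·p₀ = 0.2×0.07569 + 0.8×0.0095458 = 0.022775.
Under exogeneity, PAF = [P(Y=1) − p₀] / P(Y=1).
PAF = (0.022775 − 0.0095458) / 0.022775 ≈ 0.5809

PAF ≈ 0.581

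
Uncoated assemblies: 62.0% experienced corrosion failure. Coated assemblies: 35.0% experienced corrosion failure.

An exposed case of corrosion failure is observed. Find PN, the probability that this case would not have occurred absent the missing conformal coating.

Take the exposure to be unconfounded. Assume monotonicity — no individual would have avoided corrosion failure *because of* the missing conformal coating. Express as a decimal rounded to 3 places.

p₁ = 0.62, p₀ = 0.35.
Under exogeneity and monotonicity, PN = (p₁ − p₀) / p₁.
PN = (0.62 − 0.35) / 0.62 = 0.27 / 0.62 ≈ 0.4355

PN ≈ 0.435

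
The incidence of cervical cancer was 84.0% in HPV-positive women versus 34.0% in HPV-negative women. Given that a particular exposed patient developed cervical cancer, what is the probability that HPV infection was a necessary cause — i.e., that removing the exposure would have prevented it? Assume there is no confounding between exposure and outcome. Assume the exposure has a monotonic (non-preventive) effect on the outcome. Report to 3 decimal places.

p₁ = 0.84, p₀ = 0.34.
Under exogeneity and monotonicity, PN = (p₁ − p₀) / p₁.
PN = (0.84 − 0.34) / 0.84 = 0.5 / 0.84 ≈ 0.5952

PN ≈ 0.595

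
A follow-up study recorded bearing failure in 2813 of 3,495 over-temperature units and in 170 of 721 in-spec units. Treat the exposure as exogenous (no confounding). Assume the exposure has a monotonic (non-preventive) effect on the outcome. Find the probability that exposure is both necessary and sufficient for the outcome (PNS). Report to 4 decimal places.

p₁ = P(outcome | exposed) = 2813/3495 = 0.80486
p₀ = P(outcome | unexposed) = 170/721 = 0.23578
Under exogeneity and monotonicity, PNS = p₁ − p₀.
PNS = 0.80486 − 0.23578 = 0.56908

PNS ≈ 0.5691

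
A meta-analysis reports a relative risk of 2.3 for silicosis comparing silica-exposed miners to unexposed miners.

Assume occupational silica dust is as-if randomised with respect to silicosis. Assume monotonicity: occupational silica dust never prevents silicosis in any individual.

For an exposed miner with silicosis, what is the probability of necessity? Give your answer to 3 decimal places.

Under exogeneity and monotonicity, PN = (RR − 1) / RR = 1 − 1/RR.
PN = (2.3 − 1) / 2.3 = 1.3 / 2.3 ≈ 0.5652

PN ≈ 0.565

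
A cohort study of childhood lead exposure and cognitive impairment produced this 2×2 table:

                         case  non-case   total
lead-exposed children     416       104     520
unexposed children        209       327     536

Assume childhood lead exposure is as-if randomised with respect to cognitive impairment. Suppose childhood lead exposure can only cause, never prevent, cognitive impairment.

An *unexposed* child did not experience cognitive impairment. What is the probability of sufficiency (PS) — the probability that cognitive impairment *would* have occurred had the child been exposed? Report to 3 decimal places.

PS ≈ 0.672

p₁ = P(outcome | exposed) = 416/520 = 0.8
p₀ = P(outcome | unexposed) = 209/536 = 0.38993
Under exogeneity and monotonicity, PS = (p₁ − p₀) / (1 − p₀).
PS = (0.8 − 0.38993) / (1 − 0.38993) = 0.41007 / 0.61007 ≈ 0.6722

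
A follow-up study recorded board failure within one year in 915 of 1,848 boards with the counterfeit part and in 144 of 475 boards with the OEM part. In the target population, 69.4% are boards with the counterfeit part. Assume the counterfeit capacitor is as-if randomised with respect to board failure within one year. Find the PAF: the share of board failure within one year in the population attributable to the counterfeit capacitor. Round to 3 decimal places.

PAF ≈ 0.305

p₁ = P(outcome | exposed) = 915/1848 = 0.49513
p₀ = P(outcome | unexposed) = 144/475 = 0.30316
Overall risk P(Y=1) = π·p₁ + (1−π)·p₀ = 0.694×0.49513 + 0.306×0.30316 = 0.43639.
Under exogeneity, PAF = [P(Y=1) − p₀] / P(Y=1).
PAF = (0.43639 − 0.30316) / 0.43639 ≈ 0.3053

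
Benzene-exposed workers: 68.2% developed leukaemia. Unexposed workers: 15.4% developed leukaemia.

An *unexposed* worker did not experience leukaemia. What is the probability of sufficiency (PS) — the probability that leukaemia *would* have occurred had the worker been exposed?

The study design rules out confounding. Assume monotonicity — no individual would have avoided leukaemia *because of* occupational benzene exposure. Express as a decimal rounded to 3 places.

PS ≈ 0.624

p₁ = 0.682, p₀ = 0.154.
Under exogeneity and monotonicity, PS = (p₁ − p₀) / (1 − p₀).
PS = (0.682 − 0.154) / (1 − 0.154) = 0.528 / 0.846 ≈ 0.6241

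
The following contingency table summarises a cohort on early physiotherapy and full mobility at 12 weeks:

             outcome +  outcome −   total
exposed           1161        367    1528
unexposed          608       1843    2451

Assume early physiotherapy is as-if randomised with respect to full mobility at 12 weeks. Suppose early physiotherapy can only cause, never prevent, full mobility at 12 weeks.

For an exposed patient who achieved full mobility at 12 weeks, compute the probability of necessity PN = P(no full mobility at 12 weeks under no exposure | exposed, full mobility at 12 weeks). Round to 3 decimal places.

PN ≈ 0.674

p₁ = P(outcome | exposed) = 1161/1528 = 0.75982
p₀ = P(outcome | unexposed) = 608/2451 = 0.24806
Under exogeneity and monotonicity, PN = (p₁ − p₀)/p₁.
PN = (0.75982 − 0.24806) / 0.75982 ≈ 0.6735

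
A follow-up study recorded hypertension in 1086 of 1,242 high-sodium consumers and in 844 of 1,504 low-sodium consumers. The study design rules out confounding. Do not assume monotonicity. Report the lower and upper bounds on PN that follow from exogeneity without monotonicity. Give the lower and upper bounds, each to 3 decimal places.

0.358 ≤ PN ≤ 0.502

p₁ = P(outcome | exposed) = 1086/1242 = 0.8744
p₀ = P(outcome | unexposed) = 844/1504 = 0.56117
Under exogeneity alone the bounds on PN are max{0,(p₁−p₀)/p₁} ≤ PN ≤ min{1,(1−p₀)/p₁}.
  lower = (p₁ − p₀)/p₁ = 0.31323 / 0.8744 ≈ 0.3582
  upper = min{1, (1 − p₀)/p₁} = 0.43883 / 0.8744 ≈ 0.5019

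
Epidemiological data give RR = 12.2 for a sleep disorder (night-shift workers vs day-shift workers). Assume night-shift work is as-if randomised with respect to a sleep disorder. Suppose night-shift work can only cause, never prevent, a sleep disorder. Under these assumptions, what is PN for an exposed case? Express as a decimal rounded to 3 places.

Under exogeneity and monotonicity, PN = (RR − 1) / RR = 1 − 1/RR.
PN = (12.2 − 1) / 12.2 = 11.2 / 12.2 ≈ 0.9180

PN ≈ 0.918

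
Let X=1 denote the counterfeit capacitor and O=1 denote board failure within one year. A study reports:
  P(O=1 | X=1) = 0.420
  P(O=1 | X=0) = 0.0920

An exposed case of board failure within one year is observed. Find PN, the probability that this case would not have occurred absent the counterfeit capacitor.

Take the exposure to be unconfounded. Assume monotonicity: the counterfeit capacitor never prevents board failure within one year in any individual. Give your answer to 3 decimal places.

PN ≈ 0.781

Let p₁ = 0.42, p₀ = 0.092.
Under exogeneity and monotonicity, PN = (p₁ − p₀) / p₁.
PN = (0.42 − 0.092) / 0.42 = 0.328 / 0.42 ≈ 0.7810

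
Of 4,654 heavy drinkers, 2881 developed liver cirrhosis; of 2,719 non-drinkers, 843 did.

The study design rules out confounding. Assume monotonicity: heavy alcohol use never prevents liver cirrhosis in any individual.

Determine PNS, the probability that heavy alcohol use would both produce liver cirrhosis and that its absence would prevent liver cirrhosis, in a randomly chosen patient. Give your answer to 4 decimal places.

p₁ = P(outcome | exposed) = 2881/4654 = 0.61904
p₀ = P(outcome | unexposed) = 843/2719 = 0.31004
Under exogeneity and monotonicity, PNS = p₁ − p₀.
PNS = 0.61904 − 0.31004 = 0.309

PNS ≈ 0.3090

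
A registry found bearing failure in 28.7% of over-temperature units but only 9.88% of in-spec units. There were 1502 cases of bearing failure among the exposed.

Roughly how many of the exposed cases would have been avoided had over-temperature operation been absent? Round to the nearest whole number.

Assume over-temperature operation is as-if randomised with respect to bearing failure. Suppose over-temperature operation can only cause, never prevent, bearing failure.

about 985 cases

p₁ = 0.287, p₀ = 0.0988.
PN = (p₁ − p₀)/p₁ = (0.287 − 0.0988) / 0.287 ≈ 0.65575.
Attributable cases ≈ PN × (exposed cases) = 0.65575 × 1502 ≈ 984.94.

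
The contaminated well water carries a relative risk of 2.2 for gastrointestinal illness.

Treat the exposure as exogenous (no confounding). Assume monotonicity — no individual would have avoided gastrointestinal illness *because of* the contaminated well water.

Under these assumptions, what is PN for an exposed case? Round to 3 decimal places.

Under exogeneity and monotonicity, PN = (RR − 1) / RR = 1 − 1/RR.
PN = (2.2 − 1) / 2.2 = 1.2 / 2.2 ≈ 0.5455

PN ≈ 0.545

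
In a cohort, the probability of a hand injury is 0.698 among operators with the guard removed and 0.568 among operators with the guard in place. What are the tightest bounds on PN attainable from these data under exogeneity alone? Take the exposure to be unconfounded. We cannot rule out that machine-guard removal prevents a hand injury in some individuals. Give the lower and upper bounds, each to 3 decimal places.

0.186 ≤ PN ≤ 0.619

Let p₁ = 0.698, p₀ = 0.568.
Under exogeneity alone the bounds on PN are max{0,(p₁−p₀)/p₁} ≤ PN ≤ min{1,(1−p₀)/p₁}.
  lower = (p₁ − p₀)/p₁ = 0.13 / 0.698 ≈ 0.1862
  upper = min{1, (1 − p₀)/p₁} = 0.432 / 0.698 ≈ 0.6189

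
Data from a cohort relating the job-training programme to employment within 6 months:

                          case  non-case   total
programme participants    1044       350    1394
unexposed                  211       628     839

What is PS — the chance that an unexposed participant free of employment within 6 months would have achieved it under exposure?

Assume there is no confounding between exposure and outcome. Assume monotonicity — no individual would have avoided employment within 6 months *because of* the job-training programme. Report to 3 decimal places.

p₁ = P(outcome | exposed) = 1044/1394 = 0.74892
p₀ = P(outcome | unexposed) = 211/839 = 0.25149
Under exogeneity and monotonicity, PS = (p₁ − p₀)/(1 − p₀).
PS = (0.74892 − 0.25149) / 0.74851 ≈ 0.6646

PS ≈ 0.665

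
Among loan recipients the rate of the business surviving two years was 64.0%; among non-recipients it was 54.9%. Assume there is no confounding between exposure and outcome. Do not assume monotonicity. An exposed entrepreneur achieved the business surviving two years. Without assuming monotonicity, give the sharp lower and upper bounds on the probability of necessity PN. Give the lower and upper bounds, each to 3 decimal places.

0.142 ≤ PN ≤ 0.705

p₁ = 0.64, p₀ = 0.549.
Under exogeneity alone the bounds on PN are max{0,(p₁−p₀)/p₁} ≤ PN ≤ min{1,(1−p₀)/p₁}.
  lower = (p₁ − p₀)/p₁ = 0.091 / 0.64 ≈ 0.1422
  upper = min{1, (1 − p₀)/p₁} = 0.451 / 0.64 ≈ 0.7047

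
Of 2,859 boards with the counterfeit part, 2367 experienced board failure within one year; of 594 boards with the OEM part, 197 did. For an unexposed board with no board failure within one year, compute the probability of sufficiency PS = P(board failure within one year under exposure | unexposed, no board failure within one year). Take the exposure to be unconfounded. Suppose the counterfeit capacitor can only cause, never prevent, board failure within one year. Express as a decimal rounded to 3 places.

p₁ = P(outcome | exposed) = 2367/2859 = 0.82791
p₀ = P(outcome | unexposed) = 197/594 = 0.33165
Under exogeneity and monotonicity, PS = (p₁ − p₀) / (1 − p₀).
PS = (0.82791 − 0.33165) / (1 − 0.33165) = 0.49626 / 0.66835 ≈ 0.7425

PS ≈ 0.743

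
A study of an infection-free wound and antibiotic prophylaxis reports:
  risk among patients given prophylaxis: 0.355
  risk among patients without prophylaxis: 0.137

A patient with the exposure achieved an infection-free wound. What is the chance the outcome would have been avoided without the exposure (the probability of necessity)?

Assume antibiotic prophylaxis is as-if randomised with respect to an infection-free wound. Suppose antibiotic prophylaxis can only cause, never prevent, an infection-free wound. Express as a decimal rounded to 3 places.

PN ≈ 0.614

Let p₁ = 0.355, p₀ = 0.137.
Under exogeneity and monotonicity, PN = (p₁ − p₀) / p₁.
PN = (0.355 − 0.137) / 0.355 = 0.218 / 0.355 ≈ 0.6141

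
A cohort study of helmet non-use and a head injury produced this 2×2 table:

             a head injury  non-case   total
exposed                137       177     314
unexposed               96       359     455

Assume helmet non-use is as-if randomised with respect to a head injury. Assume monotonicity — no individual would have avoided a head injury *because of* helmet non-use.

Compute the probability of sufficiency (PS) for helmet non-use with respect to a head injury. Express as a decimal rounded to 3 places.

p₁ = P(outcome | exposed) = 137/314 = 0.43631
p₀ = P(outcome | unexposed) = 96/455 = 0.21099
Under exogeneity and monotonicity, PS = (p₁ − p₀)/(1 − p₀).
PS = (0.43631 − 0.21099) / 0.78901 ≈ 0.2856

PS ≈ 0.286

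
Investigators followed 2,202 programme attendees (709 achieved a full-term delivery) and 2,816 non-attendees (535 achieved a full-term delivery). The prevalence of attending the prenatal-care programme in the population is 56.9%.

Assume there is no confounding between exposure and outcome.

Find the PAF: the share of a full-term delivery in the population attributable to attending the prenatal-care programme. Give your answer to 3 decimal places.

PAF ≈ 0.283

p₁ = P(outcome | exposed) = 709/2202 = 0.32198
p₀ = P(outcome | unexposed) = 535/2816 = 0.18999
Overall risk P(Y=1) = π·p₁ + (1−π)·p₀ = 0.569×0.32198 + 0.431×0.18999 = 0.26509.
Under exogeneity, PAF = [P(Y=1) − p₀] / P(Y=1).
PAF = (0.26509 − 0.18999) / 0.26509 ≈ 0.2833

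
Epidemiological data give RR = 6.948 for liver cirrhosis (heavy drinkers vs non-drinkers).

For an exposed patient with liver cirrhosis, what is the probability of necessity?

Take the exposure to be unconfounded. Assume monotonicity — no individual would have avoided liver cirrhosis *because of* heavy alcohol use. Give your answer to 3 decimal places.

Under exogeneity and monotonicity, PN = (RR − 1) / RR = 1 − 1/RR.
PN = (6.948 − 1) / 6.948 = 5.948 / 6.948 ≈ 0.8561

PN ≈ 0.856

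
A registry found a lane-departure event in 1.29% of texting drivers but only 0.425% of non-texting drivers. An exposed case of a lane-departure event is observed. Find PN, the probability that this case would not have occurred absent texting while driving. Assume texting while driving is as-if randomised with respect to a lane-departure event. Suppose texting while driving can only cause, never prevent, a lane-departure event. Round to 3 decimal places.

PN ≈ 0.671

p₁ = 0.0129, p₀ = 0.00425.
Under exogeneity and monotonicity, PN = (p₁ − p₀) / p₁.
PN = (0.0129 − 0.00425) / 0.0129 = 0.00865 / 0.0129 ≈ 0.6705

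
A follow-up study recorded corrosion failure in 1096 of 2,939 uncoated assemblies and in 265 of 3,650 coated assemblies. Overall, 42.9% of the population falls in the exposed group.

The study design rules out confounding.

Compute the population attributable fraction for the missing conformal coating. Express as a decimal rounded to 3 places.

PAF ≈ 0.640

p₁ = P(outcome | exposed) = 1096/2939 = 0.37292
p₀ = P(outcome | unexposed) = 265/3650 = 0.072603
Overall risk P(Y=1) = π·p₁ + (1−π)·p₀ = 0.429×0.37292 + 0.571×0.072603 = 0.20144.
Under exogeneity, PAF = [P(Y=1) − p₀] / P(Y=1).
PAF = (0.20144 − 0.072603) / 0.20144 ≈ 0.6396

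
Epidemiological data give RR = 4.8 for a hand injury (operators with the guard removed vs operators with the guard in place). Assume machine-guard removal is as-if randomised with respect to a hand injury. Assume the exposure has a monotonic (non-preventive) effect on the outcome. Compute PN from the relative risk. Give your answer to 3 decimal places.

PN ≈ 0.792

Under exogeneity and monotonicity, PN = (RR − 1) / RR = 1 − 1/RR.
PN = (4.8 − 1) / 4.8 = 3.8 / 4.8 ≈ 0.7917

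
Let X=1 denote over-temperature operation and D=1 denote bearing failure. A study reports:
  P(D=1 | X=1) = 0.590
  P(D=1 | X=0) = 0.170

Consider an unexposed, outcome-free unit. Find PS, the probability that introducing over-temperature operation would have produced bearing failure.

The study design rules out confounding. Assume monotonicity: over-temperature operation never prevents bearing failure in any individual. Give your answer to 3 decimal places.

Let p₁ = 0.59, p₀ = 0.17.
Under exogeneity and monotonicity, PS = (p₁ − p₀) / (1 − p₀).
PS = (0.59 − 0.17) / (1 − 0.17) = 0.42 / 0.83 ≈ 0.5060

PS ≈ 0.506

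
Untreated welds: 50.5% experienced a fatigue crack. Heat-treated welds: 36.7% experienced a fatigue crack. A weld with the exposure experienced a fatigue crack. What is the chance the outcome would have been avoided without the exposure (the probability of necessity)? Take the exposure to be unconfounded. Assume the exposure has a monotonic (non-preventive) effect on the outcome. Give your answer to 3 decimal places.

p₁ = 0.505, p₀ = 0.367.
Under exogeneity and monotonicity, PN = (p₁ − p₀) / p₁.
PN = (0.505 − 0.367) / 0.505 = 0.138 / 0.505 ≈ 0.2733

PN ≈ 0.273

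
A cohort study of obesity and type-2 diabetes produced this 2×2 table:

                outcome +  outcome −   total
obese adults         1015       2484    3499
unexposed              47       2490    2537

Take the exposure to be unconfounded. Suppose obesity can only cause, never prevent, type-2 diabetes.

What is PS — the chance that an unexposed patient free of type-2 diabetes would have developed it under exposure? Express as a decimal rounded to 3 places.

PS ≈ 0.277

p₁ = P(outcome | exposed) = 1015/3499 = 0.29008
p₀ = P(outcome | unexposed) = 47/2537 = 0.018526
Under exogeneity and monotonicity, PS = (p₁ − p₀)/(1 − p₀).
PS = (0.29008 − 0.018526) / 0.98147 ≈ 0.2767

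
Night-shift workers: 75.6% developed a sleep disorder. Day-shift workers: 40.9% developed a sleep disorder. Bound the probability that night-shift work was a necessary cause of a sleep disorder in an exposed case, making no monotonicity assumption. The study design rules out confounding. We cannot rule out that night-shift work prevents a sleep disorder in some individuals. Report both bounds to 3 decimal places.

p₁ = 0.756, p₀ = 0.409.
Under exogeneity alone the bounds on PN are max{0,(p₁−p₀)/p₁} ≤ PN ≤ min{1,(1−p₀)/p₁}.
  lower = (p₁ − p₀)/p₁ = 0.347 / 0.756 ≈ 0.4590
  upper = min{1, (1 − p₀)/p₁} = 0.591 / 0.756 ≈ 0.7817

0.459 ≤ PN ≤ 0.782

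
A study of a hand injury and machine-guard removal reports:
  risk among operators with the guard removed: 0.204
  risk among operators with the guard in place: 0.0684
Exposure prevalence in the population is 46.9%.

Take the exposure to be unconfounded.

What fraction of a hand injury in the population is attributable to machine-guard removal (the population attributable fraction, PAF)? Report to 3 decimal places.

PAF ≈ 0.482

Let p₁ = 0.204, p₀ = 0.0684.
Overall risk P(Y=1) = π·p₁ + (1−π)·p₀ = 0.469×0.204 + 0.531×0.0684 = 0.132.
Under exogeneity, PAF = [P(Y=1) − p₀] / P(Y=1).
PAF = (0.132 − 0.0684) / 0.132 ≈ 0.4818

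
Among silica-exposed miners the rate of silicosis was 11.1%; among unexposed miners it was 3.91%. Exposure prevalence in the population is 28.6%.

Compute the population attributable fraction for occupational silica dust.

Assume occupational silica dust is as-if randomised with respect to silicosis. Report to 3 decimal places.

p₁ = 0.111, p₀ = 0.0391.
Overall risk P(Y=1) = π·p₁ + (1−π)·p₀ = 0.286×0.111 + 0.714×0.0391 = 0.059663.
Under exogeneity, PAF = [P(Y=1) − p₀] / P(Y=1).
PAF = (0.059663 − 0.0391) / 0.059663 ≈ 0.3447

PAF ≈ 0.345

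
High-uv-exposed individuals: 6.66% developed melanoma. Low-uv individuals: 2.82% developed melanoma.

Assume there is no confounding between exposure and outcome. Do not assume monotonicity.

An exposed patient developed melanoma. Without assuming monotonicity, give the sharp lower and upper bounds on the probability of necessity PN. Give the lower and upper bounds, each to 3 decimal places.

p₁ = 0.0666, p₀ = 0.0282.
Under exogeneity alone the bounds on PN are max{0,(p₁−p₀)/p₁} ≤ PN ≤ min{1,(1−p₀)/p₁}.
  lower = (p₁ − p₀)/p₁ = 0.0384 / 0.0666 ≈ 0.5766
  upper = min{1, (1 − p₀)/p₁} = 0.9718 / 0.0666 ≈ 14.5916 → capped at 1

0.577 ≤ PN ≤ 1.000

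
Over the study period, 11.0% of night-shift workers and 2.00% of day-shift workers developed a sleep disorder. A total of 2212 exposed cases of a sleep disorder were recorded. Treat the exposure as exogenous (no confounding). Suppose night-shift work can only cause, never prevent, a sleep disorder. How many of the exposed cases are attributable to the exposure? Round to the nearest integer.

p₁ = 0.11, p₀ = 0.02.
PN = (p₁ − p₀)/p₁ = (0.11 − 0.02) / 0.11 ≈ 0.81818.
Attributable cases ≈ PN × (exposed cases) = 0.81818 × 2212 ≈ 1809.82.

about 1810 cases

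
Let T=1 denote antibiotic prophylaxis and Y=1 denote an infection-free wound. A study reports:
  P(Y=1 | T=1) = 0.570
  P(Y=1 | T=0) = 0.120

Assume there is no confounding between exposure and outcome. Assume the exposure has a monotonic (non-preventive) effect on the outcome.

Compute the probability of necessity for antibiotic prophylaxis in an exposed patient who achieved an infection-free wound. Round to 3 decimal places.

PN ≈ 0.789

Let p₁ = 0.57, p₀ = 0.12.
Under exogeneity and monotonicity, PN = (p₁ − p₀) / p₁.
PN = (0.57 − 0.12) / 0.57 = 0.45 / 0.57 ≈ 0.7895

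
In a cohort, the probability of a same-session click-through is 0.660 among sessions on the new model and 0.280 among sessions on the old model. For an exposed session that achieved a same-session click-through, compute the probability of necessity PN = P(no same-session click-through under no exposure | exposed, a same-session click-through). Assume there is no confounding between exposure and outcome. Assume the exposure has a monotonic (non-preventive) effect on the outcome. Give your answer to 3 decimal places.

Let p₁ = 0.66, p₀ = 0.28.
Under exogeneity and monotonicity, PN = (p₁ − p₀) / p₁.
PN = (0.66 − 0.28) / 0.66 = 0.38 / 0.66 ≈ 0.5758

PN ≈ 0.576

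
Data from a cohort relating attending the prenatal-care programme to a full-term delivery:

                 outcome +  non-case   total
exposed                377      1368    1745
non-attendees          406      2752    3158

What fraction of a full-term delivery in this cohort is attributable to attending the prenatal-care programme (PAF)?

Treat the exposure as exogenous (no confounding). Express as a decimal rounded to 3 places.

PAF ≈ 0.195

p₁ = P(outcome | exposed) = 377/1745 = 0.21605
p₀ = P(outcome | unexposed) = 406/3158 = 0.12856
Exposure prevalence π = 1745/4903 = 0.3559; overall risk P(Y=1) = 0.1597.
Under exogeneity, PAF = [P(Y=1) − p₀]/P(Y=1).
PAF = (0.1597 − 0.12856) / 0.1597 ≈ 0.1950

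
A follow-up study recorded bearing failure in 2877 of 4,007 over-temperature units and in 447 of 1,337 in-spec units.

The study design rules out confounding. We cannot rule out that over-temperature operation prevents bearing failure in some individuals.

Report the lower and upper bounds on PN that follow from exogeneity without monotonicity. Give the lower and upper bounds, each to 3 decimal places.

p₁ = P(outcome | exposed) = 2877/4007 = 0.71799
p₀ = P(outcome | unexposed) = 447/1337 = 0.33433
Under exogeneity alone the bounds on PN are max{0,(p₁−p₀)/p₁} ≤ PN ≤ min{1,(1−p₀)/p₁}.
  lower = (p₁ − p₀)/p₁ = 0.38366 / 0.71799 ≈ 0.5344
  upper = min{1, (1 − p₀)/p₁} = 0.66567 / 0.71799 ≈ 0.9271

0.534 ≤ PN ≤ 0.927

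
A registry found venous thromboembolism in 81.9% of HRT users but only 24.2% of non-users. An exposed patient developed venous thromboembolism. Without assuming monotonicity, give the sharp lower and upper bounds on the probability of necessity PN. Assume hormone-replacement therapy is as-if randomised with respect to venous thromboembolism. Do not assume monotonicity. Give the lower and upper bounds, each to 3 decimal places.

0.705 ≤ PN ≤ 0.926

p₁ = 0.819, p₀ = 0.242.
Under exogeneity alone the bounds on PN are max{0,(p₁−p₀)/p₁} ≤ PN ≤ min{1,(1−p₀)/p₁}.
  lower = (p₁ − p₀)/p₁ = 0.577 / 0.819 ≈ 0.7045
  upper = min{1, (1 − p₀)/p₁} = 0.758 / 0.819 ≈ 0.9255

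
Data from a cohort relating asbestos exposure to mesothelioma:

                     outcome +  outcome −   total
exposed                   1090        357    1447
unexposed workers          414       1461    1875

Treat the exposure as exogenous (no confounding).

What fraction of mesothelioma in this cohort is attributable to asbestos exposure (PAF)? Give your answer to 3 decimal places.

PAF ≈ 0.512

p₁ = P(outcome | exposed) = 1090/1447 = 0.75328
p₀ = P(outcome | unexposed) = 414/1875 = 0.2208
Exposure prevalence π = 1447/3322 = 0.43558; overall risk P(Y=1) = 0.45274.
Under exogeneity, PAF = [P(Y=1) − p₀]/P(Y=1).
PAF = (0.45274 − 0.2208) / 0.45274 ≈ 0.5123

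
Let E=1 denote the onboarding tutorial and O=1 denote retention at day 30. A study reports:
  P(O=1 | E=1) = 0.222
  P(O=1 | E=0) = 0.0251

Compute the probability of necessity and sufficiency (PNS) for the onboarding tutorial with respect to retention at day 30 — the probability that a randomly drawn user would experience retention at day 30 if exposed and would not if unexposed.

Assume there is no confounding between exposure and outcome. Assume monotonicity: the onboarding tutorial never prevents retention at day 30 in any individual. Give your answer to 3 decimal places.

Let p₁ = 0.222, p₀ = 0.0251.
Under exogeneity and monotonicity, PNS = p₁ − p₀.
PNS = 0.222 − 0.0251 = 0.1969

PNS ≈ 0.197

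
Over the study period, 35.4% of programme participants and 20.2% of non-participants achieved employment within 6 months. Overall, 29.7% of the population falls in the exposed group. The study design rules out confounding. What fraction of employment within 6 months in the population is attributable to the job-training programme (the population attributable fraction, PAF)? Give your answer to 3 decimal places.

p₁ = 0.354, p₀ = 0.202.
Overall risk P(Y=1) = π·p₁ + (1−π)·p₀ = 0.297×0.354 + 0.703×0.202 = 0.24714.
Under exogeneity, PAF = [P(Y=1) − p₀] / P(Y=1).
PAF = (0.24714 − 0.202) / 0.24714 ≈ 0.1827

PAF ≈ 0.183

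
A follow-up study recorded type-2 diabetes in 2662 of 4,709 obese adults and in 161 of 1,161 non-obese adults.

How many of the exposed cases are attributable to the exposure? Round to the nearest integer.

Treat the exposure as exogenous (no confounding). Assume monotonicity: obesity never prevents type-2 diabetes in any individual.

p₁ = P(outcome | exposed) = 2662/4709 = 0.5653
p₀ = P(outcome | unexposed) = 161/1161 = 0.13867
PN = (p₁ − p₀)/p₁ = (0.5653 − 0.13867) / 0.5653 ≈ 0.75469.
Attributable cases ≈ PN × (exposed cases) = 0.75469 × 2662 ≈ 2008.99.

about 2009 cases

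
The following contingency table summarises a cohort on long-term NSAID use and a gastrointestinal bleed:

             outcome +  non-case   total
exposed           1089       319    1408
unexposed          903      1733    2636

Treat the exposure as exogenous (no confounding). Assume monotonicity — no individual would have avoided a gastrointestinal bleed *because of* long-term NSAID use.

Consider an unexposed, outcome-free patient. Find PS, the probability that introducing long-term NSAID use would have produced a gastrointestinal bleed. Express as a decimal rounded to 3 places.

PS ≈ 0.655

p₁ = P(outcome | exposed) = 1089/1408 = 0.77344
p₀ = P(outcome | unexposed) = 903/2636 = 0.34256
Under exogeneity and monotonicity, PS = (p₁ − p₀)/(1 − p₀).
PS = (0.77344 − 0.34256) / 0.65744 ≈ 0.6554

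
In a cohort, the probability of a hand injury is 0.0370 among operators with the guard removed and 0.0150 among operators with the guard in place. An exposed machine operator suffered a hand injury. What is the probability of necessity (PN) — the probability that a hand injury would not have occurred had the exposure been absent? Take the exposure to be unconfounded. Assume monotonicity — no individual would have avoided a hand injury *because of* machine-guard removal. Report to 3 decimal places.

PN ≈ 0.595

Let p₁ = 0.037, p₀ = 0.015.
Under exogeneity and monotonicity, PN = (p₁ − p₀) / p₁.
PN = (0.037 − 0.015) / 0.037 = 0.022 / 0.037 ≈ 0.5946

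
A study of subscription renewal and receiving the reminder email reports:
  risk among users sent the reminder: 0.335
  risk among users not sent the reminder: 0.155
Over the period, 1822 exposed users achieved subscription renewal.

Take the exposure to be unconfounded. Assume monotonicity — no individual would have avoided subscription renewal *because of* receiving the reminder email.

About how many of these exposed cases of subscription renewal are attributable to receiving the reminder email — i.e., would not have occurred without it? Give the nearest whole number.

Let p₁ = 0.335, p₀ = 0.155.
PN = (p₁ − p₀)/p₁ = (0.335 − 0.155) / 0.335 ≈ 0.53731.
Attributable cases ≈ PN × (exposed cases) = 0.53731 × 1822 ≈ 978.99.

about 979 cases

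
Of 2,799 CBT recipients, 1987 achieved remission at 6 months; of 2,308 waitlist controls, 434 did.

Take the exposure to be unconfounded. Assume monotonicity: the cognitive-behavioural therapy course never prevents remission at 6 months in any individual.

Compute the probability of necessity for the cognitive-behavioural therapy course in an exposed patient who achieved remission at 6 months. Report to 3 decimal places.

p₁ = P(outcome | exposed) = 1987/2799 = 0.7099
p₀ = P(outcome | unexposed) = 434/2308 = 0.18804
Under exogeneity and monotonicity, PN = (p₁ − p₀) / p₁.
PN = (0.7099 − 0.18804) / 0.7099 = 0.52185 / 0.7099 ≈ 0.7351

PN ≈ 0.735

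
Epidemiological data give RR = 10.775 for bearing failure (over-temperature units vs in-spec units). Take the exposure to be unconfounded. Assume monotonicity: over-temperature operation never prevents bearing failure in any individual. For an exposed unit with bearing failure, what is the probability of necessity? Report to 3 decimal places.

PN ≈ 0.907

Under exogeneity and monotonicity, PN = (RR − 1) / RR = 1 − 1/RR.
PN = (10.775 − 1) / 10.775 = 9.775 / 10.775 ≈ 0.9072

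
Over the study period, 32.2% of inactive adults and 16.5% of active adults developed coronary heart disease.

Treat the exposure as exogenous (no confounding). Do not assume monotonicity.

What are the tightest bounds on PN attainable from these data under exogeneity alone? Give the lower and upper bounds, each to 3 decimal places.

p₁ = 0.322, p₀ = 0.165.
Under exogeneity alone the bounds on PN are max{0,(p₁−p₀)/p₁} ≤ PN ≤ min{1,(1−p₀)/p₁}.
  lower = (p₁ − p₀)/p₁ = 0.157 / 0.322 ≈ 0.4876
  upper = min{1, (1 − p₀)/p₁} = 0.835 / 0.322 ≈ 2.5932 → capped at 1

0.488 ≤ PN ≤ 1.000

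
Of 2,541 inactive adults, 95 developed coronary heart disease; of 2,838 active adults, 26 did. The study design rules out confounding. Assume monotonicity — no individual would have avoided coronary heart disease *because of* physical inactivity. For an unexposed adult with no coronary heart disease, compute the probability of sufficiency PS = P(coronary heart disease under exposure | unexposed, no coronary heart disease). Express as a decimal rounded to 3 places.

p₁ = P(outcome | exposed) = 95/2541 = 0.037387
p₀ = P(outcome | unexposed) = 26/2838 = 0.0091614
Under exogeneity and monotonicity, PS = (p₁ − p₀) / (1 − p₀).
PS = (0.037387 − 0.0091614) / (1 − 0.0091614) = 0.028225 / 0.99084 ≈ 0.0285

PS ≈ 0.028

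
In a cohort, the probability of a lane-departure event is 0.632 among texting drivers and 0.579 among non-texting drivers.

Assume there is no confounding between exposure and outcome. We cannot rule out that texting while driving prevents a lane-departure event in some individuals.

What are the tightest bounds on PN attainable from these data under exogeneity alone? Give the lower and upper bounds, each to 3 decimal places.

0.084 ≤ PN ≤ 0.666

Let p₁ = 0.632, p₀ = 0.579.
Under exogeneity alone the bounds on PN are max{0,(p₁−p₀)/p₁} ≤ PN ≤ min{1,(1−p₀)/p₁}.
  lower = (p₁ − p₀)/p₁ = 0.053 / 0.632 ≈ 0.0839
  upper = min{1, (1 − p₀)/p₁} = 0.421 / 0.632 ≈ 0.6661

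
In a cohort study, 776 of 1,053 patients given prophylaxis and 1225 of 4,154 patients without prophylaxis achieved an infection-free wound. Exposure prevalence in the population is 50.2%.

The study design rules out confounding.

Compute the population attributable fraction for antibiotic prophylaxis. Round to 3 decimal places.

p₁ = P(outcome | exposed) = 776/1053 = 0.73694
p₀ = P(outcome | unexposed) = 1225/4154 = 0.2949
Overall risk P(Y=1) = π·p₁ + (1−π)·p₀ = 0.502×0.73694 + 0.498×0.2949 = 0.5168.
Under exogeneity, PAF = [P(Y=1) − p₀] / P(Y=1).
PAF = (0.5168 − 0.2949) / 0.5168 ≈ 0.4294

PAF ≈ 0.429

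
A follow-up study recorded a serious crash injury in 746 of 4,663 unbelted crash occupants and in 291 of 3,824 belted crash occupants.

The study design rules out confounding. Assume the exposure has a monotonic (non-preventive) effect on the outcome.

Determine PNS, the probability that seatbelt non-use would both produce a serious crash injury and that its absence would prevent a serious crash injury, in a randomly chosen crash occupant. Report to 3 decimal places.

p₁ = P(outcome | exposed) = 746/4663 = 0.15998
p₀ = P(outcome | unexposed) = 291/3824 = 0.076098
Under exogeneity and monotonicity, PNS = p₁ − p₀.
PNS = 0.15998 − 0.076098 = 0.083885

PNS ≈ 0.084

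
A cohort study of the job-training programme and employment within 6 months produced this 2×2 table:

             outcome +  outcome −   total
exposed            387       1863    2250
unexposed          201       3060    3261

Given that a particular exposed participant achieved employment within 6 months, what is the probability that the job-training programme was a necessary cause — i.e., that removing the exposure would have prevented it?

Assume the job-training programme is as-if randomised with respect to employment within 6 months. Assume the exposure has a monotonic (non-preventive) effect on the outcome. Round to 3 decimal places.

PN ≈ 0.642

p₁ = P(outcome | exposed) = 387/2250 = 0.172
p₀ = P(outcome | unexposed) = 201/3261 = 0.061638
Under exogeneity and monotonicity, PN = (p₁ − p₀) / p₁.
PN = (0.172 − 0.061638) / 0.172 = 0.11036 / 0.172 ≈ 0.6416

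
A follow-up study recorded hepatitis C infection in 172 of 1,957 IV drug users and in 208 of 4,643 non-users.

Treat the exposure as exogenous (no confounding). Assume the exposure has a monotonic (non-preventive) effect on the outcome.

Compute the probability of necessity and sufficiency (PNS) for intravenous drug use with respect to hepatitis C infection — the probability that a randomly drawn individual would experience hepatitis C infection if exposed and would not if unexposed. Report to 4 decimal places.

p₁ = P(outcome | exposed) = 172/1957 = 0.08789
p₀ = P(outcome | unexposed) = 208/4643 = 0.044799
Under exogeneity and monotonicity, PNS = p₁ − p₀.
PNS = 0.08789 − 0.044799 = 0.043091

PNS ≈ 0.0431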